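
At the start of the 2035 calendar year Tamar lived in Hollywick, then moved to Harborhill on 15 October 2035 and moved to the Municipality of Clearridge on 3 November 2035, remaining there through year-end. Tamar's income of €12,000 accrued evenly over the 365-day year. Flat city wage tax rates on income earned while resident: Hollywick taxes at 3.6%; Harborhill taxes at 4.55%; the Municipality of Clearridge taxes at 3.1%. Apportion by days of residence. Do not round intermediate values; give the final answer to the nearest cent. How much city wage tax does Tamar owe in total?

Hollywick, 1 January – 14 October 2035: 287 days → €12,000 × 3.6% × 287/365 = €339.6822
Harborhill, 15 October – 2 November 2035: 19 days → €12,000 × 4.55% × 19/365 = €28.4219
The Municipality of Clearridge, 3 November – 31 December 2035: 59 days → €12,000 × 3.1% × 59/365 = €60.1315
Total = €428.2356

€428.24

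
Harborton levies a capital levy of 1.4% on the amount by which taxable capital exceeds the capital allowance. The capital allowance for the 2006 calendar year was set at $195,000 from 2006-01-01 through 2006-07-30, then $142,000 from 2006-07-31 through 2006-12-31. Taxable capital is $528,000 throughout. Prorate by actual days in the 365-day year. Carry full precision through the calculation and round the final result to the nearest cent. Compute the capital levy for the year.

2006-01-01 to 2006-07-30: 211 days, exemption $195,000 → ($528,000 − $195,000) × 1.4% × 211/365 = $2,695.0192
2006-07-31 to 2006-12-31: 154 days, exemption $142,000 → ($528,000 − $142,000) × 1.4% × 154/365 = $2,280.0438
Total = $4,975.0630

$4,975.06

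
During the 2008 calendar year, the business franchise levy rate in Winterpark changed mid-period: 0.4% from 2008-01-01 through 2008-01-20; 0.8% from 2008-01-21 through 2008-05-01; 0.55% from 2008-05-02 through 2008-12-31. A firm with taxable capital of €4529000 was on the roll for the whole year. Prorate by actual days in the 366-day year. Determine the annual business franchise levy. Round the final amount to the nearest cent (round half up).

€27693.72

2008-01-01 to 2008-01-20: 20 days at 0.4% → €4529000 × 0.4% × 20/366 = €989.9454
2008-01-21 to 2008-05-01: 102 days at 0.8% → €4529000 × 0.8% × 102/366 = €10097.4426
2008-05-02 to 2008-12-31: 244 days at 0.55% → €4529000 × 0.55% × 244/366 = €16606.3333
Total = €27693.7213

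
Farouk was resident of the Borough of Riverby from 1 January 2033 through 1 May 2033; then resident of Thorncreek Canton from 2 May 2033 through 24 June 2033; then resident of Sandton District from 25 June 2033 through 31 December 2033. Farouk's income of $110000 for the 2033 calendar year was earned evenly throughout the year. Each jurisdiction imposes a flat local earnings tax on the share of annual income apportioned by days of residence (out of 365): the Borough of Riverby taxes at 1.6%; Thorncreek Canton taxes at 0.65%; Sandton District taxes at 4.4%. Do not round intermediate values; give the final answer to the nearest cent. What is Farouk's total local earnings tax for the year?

The Borough of Riverby, 1 January – 1 May 2033: 121 days → $110000 × 1.6% × 121/365 = $583.4521
Thorncreek Canton, 2 May – 24 June 2033: 54 days → $110000 × 0.65% × 54/365 = $105.7808
Sandton District, 25 June – 31 December 2033: 190 days → $110000 × 4.4% × 190/365 = $2519.4521
Total = $3208.6849

$3208.68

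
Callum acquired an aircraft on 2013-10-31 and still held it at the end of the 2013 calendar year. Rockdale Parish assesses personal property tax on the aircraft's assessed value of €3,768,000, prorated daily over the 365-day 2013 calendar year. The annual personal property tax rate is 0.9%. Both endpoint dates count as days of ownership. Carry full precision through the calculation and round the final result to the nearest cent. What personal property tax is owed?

€5,760.39

Days held (2013-10-31 to 2013-12-31): 62 out of 365
Tax = €3,768,000 × 0.9% × 62/365 = €5,760.3945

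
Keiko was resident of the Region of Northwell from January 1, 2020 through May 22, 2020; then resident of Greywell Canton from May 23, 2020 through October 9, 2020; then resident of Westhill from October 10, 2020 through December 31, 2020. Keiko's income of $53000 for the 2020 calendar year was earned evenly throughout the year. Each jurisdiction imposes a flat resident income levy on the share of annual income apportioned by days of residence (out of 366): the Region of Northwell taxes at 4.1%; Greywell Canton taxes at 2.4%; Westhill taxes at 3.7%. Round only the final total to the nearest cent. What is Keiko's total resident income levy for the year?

The Region of Northwell, January 1 – May 22, 2020: 143 days → $53000 × 4.1% × 143/366 = $849.0137
Greywell Canton, May 23 – October 9, 2020: 140 days → $53000 × 2.4% × 140/366 = $486.5574
Westhill, October 10 – December 31, 2020: 83 days → $53000 × 3.7% × 83/366 = $444.7077
Total = $1780.2787

$1780.28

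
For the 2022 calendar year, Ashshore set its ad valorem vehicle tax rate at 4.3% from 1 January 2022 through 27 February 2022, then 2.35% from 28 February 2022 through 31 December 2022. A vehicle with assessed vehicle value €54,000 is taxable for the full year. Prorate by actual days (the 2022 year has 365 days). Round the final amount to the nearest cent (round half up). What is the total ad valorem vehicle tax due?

1 January – 27 February 2022: 58 days at 4.3% → €54,000 × 4.3% × 58/365 = €368.9753
28 February – 31 December 2022: 307 days at 2.35% → €54,000 × 2.35% × 307/365 = €1,067.3507
Total = €1,436.3260

€1,436.33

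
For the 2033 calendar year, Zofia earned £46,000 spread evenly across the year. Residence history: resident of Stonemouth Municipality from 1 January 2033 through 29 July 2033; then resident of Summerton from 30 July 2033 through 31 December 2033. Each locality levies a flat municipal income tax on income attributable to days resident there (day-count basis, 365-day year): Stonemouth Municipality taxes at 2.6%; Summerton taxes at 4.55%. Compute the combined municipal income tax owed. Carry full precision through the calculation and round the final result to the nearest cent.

£1,576.92

Stonemouth Municipality, 1 January – 29 July 2033: 210 days → £46,000 × 2.6% × 210/365 = £688.1096
Summerton, 30 July – 31 December 2033: 155 days → £46,000 × 4.55% × 155/365 = £888.8082
Total = £1,576.9178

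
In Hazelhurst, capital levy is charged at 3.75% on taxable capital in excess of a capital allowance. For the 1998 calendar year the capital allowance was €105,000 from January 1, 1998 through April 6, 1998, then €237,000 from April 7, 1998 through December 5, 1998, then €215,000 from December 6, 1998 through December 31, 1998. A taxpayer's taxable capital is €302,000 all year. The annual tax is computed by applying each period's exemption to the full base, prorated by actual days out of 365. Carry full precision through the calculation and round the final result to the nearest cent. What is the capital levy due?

€3,798.18

January 1 – April 6, 1998: 96 days, exemption €105,000 → (€302,000 − €105,000) × 3.75% × 96/365 = €1,943.0137
April 7 – December 5, 1998: 243 days, exemption €237,000 → (€302,000 − €237,000) × 3.75% × 243/365 = €1,622.7740
December 6 – December 31, 1998: 26 days, exemption €215,000 → (€302,000 − €215,000) × 3.75% × 26/365 = €232.3973
Total = €3,798.1849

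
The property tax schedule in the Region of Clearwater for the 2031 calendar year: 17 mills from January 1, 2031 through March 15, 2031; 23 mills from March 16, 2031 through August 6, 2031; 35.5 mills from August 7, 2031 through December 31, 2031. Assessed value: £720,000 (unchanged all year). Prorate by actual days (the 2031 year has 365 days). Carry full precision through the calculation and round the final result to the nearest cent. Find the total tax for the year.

January 1 – March 15, 2031: 74 days at 17 mills → £720,000 × 1.7% × 74/365 = £2,481.5342
March 16 – August 6, 2031: 144 days at 23 mills → £720,000 × 2.3% × 144/365 = £6,533.2603
August 7 – December 31, 2031: 147 days at 35.5 mills → £720,000 × 3.55% × 147/365 = £10,294.0274
Total = £19,308.8219

£19,308.82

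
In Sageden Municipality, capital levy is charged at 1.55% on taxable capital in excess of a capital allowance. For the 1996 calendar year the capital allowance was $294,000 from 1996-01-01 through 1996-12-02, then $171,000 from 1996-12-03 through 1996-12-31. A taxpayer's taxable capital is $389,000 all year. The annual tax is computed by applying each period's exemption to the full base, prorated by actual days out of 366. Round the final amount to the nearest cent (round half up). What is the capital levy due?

1996-01-01 to 1996-12-02: 337 days, exemption $294,000 → ($389,000 − $294,000) × 1.55% × 337/366 = $1,355.8265
1996-12-03 to 1996-12-31: 29 days, exemption $171,000 → ($389,000 − $171,000) × 1.55% × 29/366 = $267.7350
Total = $1,623.5615

$1,623.56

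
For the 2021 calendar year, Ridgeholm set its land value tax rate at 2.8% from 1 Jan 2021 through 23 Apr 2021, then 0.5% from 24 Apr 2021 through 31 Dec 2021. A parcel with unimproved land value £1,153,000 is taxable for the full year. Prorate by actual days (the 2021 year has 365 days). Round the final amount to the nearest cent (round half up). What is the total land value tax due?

£13,974.99

1 Jan – 23 Apr 2021: 113 days at 2.8% → £1,153,000 × 2.8% × 113/365 = £9,994.7726
24 Apr – 31 Dec 2021: 252 days at 0.5% → £1,153,000 × 0.5% × 252/365 = £3,980.2192
Total = £13,974.9918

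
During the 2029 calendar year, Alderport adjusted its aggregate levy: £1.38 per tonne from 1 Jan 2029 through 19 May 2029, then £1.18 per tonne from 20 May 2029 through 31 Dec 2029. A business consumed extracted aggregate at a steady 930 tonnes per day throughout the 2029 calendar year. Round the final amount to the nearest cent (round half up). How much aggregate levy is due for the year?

1 Jan – 19 May 2029: 139 days × 930 tonnes/day = 129,270 tonnes at £1.38/tonne → £178392.60
20 May – 31 Dec 2029: 226 days × 930 tonnes/day = 210,180 tonnes at £1.18/tonne → £248012.40

£426405.00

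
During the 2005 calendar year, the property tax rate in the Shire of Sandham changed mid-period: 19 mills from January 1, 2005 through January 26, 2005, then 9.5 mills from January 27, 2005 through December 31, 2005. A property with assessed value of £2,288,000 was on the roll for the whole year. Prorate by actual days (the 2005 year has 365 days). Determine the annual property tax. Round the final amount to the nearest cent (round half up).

£23,284.32

January 1 – January 26, 2005: 26 days at 19 mills → £2,288,000 × 1.9% × 26/365 = £3,096.6356
January 27 – December 31, 2005: 339 days at 9.5 mills → £2,288,000 × 0.95% × 339/365 = £20,187.6822
Total = £23,284.3178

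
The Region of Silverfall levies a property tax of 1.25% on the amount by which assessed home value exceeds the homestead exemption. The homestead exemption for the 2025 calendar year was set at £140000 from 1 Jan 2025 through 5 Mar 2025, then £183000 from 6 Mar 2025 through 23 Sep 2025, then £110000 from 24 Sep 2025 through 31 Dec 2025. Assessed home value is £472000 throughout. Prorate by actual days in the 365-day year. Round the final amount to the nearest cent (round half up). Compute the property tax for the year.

1 Jan – 5 Mar 2025: 64 days, exemption £140000 → (£472000 − £140000) × 1.25% × 64/365 = £727.6712
6 Mar – 23 Sep 2025: 202 days, exemption £183000 → (£472000 − £183000) × 1.25% × 202/365 = £1999.2466
24 Sep – 31 Dec 2025: 99 days, exemption £110000 → (£472000 − £110000) × 1.25% × 99/365 = £1227.3288
Total = £3954.2466

£3954.25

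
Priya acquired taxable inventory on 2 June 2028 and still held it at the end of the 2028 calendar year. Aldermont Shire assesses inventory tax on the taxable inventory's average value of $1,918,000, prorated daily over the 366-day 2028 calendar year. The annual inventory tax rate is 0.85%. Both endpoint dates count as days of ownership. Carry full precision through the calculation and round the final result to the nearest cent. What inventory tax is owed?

Days held (2 June – 31 December 2028): 213 out of 366
Tax = $1,918,000 × 0.85% × 213/366 = $9,487.8115

$9,487.81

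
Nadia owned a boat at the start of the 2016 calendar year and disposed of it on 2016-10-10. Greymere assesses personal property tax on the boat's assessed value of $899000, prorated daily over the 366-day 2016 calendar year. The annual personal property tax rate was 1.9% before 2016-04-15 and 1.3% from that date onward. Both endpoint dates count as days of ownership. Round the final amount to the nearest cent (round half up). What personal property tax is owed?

2016-01-01 to 2016-04-14: 105 days at 1.9% → $899000 × 1.9% × 105/366 = $4900.2869
2016-04-15 to 2016-10-10: 179 days at 1.3% → $899000 × 1.3% × 179/366 = $5715.7732
Total = $10616.0601

$10616.06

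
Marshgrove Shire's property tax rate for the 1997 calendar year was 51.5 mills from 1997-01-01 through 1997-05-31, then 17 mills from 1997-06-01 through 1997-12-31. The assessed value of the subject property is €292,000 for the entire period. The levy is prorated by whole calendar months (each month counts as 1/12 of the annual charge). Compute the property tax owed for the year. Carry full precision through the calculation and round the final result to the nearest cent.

1997-01-01 to 1997-05-31: 5 months at 51.5 mills → €292,000 × 5.15% × 5/12 = €6,265.8333
1997-06-01 to 1997-12-31: 7 months at 17 mills → €292,000 × 1.7% × 7/12 = €2,895.6667
Total = €9,161.5000

€9,161.50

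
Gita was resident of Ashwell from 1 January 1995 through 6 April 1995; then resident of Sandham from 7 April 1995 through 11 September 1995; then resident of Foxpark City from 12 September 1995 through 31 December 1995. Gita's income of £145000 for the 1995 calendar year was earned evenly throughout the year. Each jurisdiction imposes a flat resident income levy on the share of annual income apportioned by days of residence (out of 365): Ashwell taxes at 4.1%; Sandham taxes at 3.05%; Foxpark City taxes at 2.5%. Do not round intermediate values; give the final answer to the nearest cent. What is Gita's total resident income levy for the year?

Ashwell, 1 January – 6 April 1995: 96 days → £145000 × 4.1% × 96/365 = £1563.6164
Sandham, 7 April – 11 September 1995: 158 days → £145000 × 3.05% × 158/365 = £1914.3973
Foxpark City, 12 September – 31 December 1995: 111 days → £145000 × 2.5% × 111/365 = £1102.3973
Total = £4580.4110

£4580.41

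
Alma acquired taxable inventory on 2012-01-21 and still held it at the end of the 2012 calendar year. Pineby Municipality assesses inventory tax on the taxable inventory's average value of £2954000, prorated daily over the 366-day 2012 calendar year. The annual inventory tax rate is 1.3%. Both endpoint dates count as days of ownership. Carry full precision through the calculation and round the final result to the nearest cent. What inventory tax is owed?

£36303.53

Days held (2012-01-21 to 2012-12-31): 346 out of 366
Tax = £2954000 × 1.3% × 346/366 = £36303.5301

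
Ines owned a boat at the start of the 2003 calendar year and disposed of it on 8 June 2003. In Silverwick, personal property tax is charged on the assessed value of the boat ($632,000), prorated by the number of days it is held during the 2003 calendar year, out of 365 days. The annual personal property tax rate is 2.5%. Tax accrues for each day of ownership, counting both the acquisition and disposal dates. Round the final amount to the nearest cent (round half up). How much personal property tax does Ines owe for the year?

Days held (1 January – 8 June 2003): 159 out of 365
Tax = $632,000 × 2.5% × 159/365 = $6,882.7397

$6,882.74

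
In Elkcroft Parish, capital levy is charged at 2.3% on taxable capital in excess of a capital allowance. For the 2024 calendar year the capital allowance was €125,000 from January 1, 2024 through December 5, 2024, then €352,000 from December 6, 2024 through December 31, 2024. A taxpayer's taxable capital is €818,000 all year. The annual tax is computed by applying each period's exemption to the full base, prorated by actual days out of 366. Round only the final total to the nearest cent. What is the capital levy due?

January 1 – December 5, 2024: 340 days, exemption €125,000 → (€818,000 − €125,000) × 2.3% × 340/366 = €14,806.7213
December 6 – December 31, 2024: 26 days, exemption €352,000 → (€818,000 − €352,000) × 2.3% × 26/366 = €761.3880
Total = €15,568.1093

€15,568.11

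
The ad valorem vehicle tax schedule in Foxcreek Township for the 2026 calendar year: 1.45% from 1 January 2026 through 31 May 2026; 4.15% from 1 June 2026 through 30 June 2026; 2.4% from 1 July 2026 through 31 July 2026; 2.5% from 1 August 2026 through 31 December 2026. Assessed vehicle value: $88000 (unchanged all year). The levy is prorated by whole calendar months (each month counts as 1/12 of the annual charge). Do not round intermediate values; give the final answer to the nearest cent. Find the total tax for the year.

$1928.67

1 January – 31 May 2026: 5 months at 1.45% → $88000 × 1.45% × 5/12 = $531.6667
1 June – 30 June 2026: 1 month at 4.15% → $88000 × 4.15% × 1/12 = $304.3333
1 July – 31 July 2026: 1 month at 2.4% → $88000 × 2.4% × 1/12 = $176.0000
1 August – 31 December 2026: 5 months at 2.5% → $88000 × 2.5% × 5/12 = $916.6667
Total = $1928.6667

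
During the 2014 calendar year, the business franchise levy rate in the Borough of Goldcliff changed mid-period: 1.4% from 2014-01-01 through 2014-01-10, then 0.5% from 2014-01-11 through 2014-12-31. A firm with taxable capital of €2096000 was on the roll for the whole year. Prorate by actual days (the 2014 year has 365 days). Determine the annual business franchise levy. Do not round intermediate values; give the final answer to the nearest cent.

€10996.82

2014-01-01 to 2014-01-10: 10 days at 1.4% → €2096000 × 1.4% × 10/365 = €803.9452
2014-01-11 to 2014-12-31: 355 days at 0.5% → €2096000 × 0.5% × 355/365 = €10192.8767
Total = €10996.8219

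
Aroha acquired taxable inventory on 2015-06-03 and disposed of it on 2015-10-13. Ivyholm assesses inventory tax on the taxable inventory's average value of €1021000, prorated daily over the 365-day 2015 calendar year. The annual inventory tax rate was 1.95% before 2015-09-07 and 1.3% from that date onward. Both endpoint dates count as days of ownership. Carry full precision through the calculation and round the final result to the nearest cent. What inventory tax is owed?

2015-06-03 to 2015-09-06: 96 days at 1.95% → €1021000 × 1.95% × 96/365 = €5236.4712
2015-09-07 to 2015-10-13: 37 days at 1.3% → €1021000 × 1.3% × 37/365 = €1345.4822
Total = €6581.9534

€6581.95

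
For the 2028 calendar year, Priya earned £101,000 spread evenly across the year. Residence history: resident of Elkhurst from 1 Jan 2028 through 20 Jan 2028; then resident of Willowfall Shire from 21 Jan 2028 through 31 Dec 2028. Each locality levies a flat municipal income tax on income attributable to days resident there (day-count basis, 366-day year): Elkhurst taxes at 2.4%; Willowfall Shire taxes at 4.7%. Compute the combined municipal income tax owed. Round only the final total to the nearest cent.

Elkhurst, 1 Jan – 20 Jan 2028: 20 days → £101,000 × 2.4% × 20/366 = £132.4590
Willowfall Shire, 21 Jan – 31 Dec 2028: 346 days → £101,000 × 4.7% × 346/366 = £4,487.6011
Total = £4,620.0601

£4,620.06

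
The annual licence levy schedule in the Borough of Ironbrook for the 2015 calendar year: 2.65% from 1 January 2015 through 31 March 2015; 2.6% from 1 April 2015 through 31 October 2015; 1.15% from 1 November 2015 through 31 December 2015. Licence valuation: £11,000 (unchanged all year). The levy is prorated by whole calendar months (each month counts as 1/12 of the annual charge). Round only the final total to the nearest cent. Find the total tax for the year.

1 January – 31 March 2015: 3 months at 2.65% → £11,000 × 2.65% × 3/12 = £72.8750
1 April – 31 October 2015: 7 months at 2.6% → £11,000 × 2.6% × 7/12 = £166.8333
1 November – 31 December 2015: 2 months at 1.15% → £11,000 × 1.15% × 2/12 = £21.0833
Total = £260.7917

£260.79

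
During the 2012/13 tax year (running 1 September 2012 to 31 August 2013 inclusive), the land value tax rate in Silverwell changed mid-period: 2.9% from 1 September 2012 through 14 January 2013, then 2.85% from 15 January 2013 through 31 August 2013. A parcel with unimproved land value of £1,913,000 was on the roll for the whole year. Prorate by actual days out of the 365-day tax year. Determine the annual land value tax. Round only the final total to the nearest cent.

1 September 2012 – 14 January 2013: 136 days at 2.9% → £1,913,000 × 2.9% × 136/365 = £20,670.8822
15 January – 31 August 2013: 229 days at 2.85% → £1,913,000 × 2.85% × 229/365 = £34,206.0123
Total = £54,876.8945

£54,876.89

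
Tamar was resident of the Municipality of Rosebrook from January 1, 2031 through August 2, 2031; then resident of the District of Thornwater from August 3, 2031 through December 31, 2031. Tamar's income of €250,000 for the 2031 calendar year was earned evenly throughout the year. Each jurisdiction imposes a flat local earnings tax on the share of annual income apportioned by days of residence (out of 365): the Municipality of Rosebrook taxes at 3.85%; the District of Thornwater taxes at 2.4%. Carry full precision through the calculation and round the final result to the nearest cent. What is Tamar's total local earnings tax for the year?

€8,125.34

The Municipality of Rosebrook, January 1 – August 2, 2031: 214 days → €250,000 × 3.85% × 214/365 = €5,643.1507
The District of Thornwater, August 3 – December 31, 2031: 151 days → €250,000 × 2.4% × 151/365 = €2,482.1918
Total = €8,125.3425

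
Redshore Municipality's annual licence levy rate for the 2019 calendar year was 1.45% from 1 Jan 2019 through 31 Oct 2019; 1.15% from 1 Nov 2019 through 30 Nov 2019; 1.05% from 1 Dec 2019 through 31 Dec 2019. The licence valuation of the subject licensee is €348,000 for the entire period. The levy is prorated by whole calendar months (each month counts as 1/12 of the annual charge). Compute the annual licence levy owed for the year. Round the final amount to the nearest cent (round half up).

€4,843.00

1 Jan – 31 Oct 2019: 10 months at 1.45% → €348,000 × 1.45% × 10/12 = €4,205.0000
1 Nov – 30 Nov 2019: 1 month at 1.15% → €348,000 × 1.15% × 1/12 = €333.5000
1 Dec – 31 Dec 2019: 1 month at 1.05% → €348,000 × 1.05% × 1/12 = €304.5000
Total = €4,843.0000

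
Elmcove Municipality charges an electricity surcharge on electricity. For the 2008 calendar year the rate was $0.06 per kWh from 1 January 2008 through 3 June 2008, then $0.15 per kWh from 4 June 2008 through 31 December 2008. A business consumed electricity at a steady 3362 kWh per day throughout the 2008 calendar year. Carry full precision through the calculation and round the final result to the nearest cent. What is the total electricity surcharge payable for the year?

$137,673.90

1 January – 3 June 2008: 155 days × 3362 kWh/day = 521,110 kWh at $0.06/kWh → $31,266.60
4 June – 31 December 2008: 211 days × 3362 kWh/day = 709,382 kWh at $0.15/kWh → $106,407.30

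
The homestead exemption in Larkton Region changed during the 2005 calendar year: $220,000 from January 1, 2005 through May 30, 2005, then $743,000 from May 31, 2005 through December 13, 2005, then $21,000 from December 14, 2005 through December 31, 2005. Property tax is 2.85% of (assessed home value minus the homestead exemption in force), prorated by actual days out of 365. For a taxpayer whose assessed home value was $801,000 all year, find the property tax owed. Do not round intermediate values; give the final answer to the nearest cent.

January 1 – May 30, 2005: 150 days, exemption $220,000 → ($801,000 − $220,000) × 2.85% × 150/365 = $6,804.8630
May 31 – December 13, 2005: 197 days, exemption $743,000 → ($801,000 − $743,000) × 2.85% × 197/365 = $892.1671
December 14 – December 31, 2005: 18 days, exemption $21,000 → ($801,000 − $21,000) × 2.85% × 18/365 = $1,096.2740
Total = $8,793.3041

$8,793.30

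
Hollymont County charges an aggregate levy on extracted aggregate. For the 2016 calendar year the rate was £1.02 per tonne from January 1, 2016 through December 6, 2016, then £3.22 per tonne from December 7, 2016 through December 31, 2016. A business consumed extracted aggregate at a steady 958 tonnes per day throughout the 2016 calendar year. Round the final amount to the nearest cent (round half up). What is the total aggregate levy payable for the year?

£410,330.56

January 1 – December 6, 2016: 341 days × 958 tonnes/day = 326,678 tonnes at £1.02/tonne → £333,211.56
December 7 – December 31, 2016: 25 days × 958 tonnes/day = 23,950 tonnes at £3.22/tonne → £77,119.00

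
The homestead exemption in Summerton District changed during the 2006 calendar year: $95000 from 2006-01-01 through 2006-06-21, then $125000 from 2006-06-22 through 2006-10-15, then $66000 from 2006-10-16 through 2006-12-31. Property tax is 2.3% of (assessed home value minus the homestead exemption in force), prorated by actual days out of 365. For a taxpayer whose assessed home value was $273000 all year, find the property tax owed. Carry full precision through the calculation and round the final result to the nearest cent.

2006-01-01 to 2006-06-21: 172 days, exemption $95000 → ($273000 − $95000) × 2.3% × 172/365 = $1929.2274
2006-06-22 to 2006-10-15: 116 days, exemption $125000 → ($273000 − $125000) × 2.3% × 116/365 = $1081.8192
2006-10-16 to 2006-12-31: 77 days, exemption $66000 → ($273000 − $66000) × 2.3% × 77/365 = $1004.3753
Total = $4015.4219

$4015.42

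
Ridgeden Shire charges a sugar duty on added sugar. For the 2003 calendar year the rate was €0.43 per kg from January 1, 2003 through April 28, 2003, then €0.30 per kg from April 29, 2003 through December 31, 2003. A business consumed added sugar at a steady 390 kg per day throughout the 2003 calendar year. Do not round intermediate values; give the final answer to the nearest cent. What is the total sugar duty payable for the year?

€48,687.60

January 1 – April 28, 2003: 118 days × 390 kg/day = 46,020 kg at €0.43/kg → €19,788.60
April 29 – December 31, 2003: 247 days × 390 kg/day = 96,330 kg at €0.30/kg → €28,899.00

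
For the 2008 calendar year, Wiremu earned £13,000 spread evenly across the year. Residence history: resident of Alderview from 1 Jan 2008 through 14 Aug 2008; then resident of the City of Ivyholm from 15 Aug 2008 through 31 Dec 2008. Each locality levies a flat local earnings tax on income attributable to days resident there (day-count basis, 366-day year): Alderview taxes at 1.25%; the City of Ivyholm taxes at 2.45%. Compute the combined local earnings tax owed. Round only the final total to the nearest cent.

Alderview, 1 Jan – 14 Aug 2008: 227 days → £13,000 × 1.25% × 227/366 = £100.7855
The City of Ivyholm, 15 Aug – 31 Dec 2008: 139 days → £13,000 × 2.45% × 139/366 = £120.9604
Total = £221.7459

£221.75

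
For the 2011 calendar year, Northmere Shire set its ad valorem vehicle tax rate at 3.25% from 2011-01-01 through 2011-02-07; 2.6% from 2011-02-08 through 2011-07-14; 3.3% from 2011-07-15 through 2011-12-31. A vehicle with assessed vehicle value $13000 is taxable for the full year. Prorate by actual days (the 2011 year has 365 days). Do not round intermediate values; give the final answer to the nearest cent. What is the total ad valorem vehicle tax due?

$389.18

2011-01-01 to 2011-02-07: 38 days at 3.25% → $13000 × 3.25% × 38/365 = $43.9863
2011-02-08 to 2011-07-14: 157 days at 2.6% → $13000 × 2.6% × 157/365 = $145.3863
2011-07-15 to 2011-12-31: 170 days at 3.3% → $13000 × 3.3% × 170/365 = $199.8082
Total = $389.1808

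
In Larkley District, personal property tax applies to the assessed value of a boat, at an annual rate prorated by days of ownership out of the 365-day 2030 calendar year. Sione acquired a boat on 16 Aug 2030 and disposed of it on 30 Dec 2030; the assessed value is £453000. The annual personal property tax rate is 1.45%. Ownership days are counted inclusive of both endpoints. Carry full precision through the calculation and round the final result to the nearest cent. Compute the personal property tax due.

Days held (16 Aug – 30 Dec 2030): 137 out of 365
Tax = £453000 × 1.45% × 137/365 = £2465.4370

£2465.44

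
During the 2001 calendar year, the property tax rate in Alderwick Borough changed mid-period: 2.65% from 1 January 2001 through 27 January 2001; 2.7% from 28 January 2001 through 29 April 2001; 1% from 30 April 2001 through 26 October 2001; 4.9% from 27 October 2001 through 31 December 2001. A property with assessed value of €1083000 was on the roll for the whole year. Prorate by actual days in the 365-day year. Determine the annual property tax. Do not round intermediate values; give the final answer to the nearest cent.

€24429.81

1 January – 27 January 2001: 27 days at 2.65% → €1083000 × 2.65% × 27/365 = €2122.9767
28 January – 29 April 2001: 92 days at 2.7% → €1083000 × 2.7% × 92/365 = €7370.3342
30 April – 26 October 2001: 180 days at 1% → €1083000 × 1% × 180/365 = €5340.8219
27 October – 31 December 2001: 66 days at 4.9% → €1083000 × 4.9% × 66/365 = €9595.6767
Total = €24429.8096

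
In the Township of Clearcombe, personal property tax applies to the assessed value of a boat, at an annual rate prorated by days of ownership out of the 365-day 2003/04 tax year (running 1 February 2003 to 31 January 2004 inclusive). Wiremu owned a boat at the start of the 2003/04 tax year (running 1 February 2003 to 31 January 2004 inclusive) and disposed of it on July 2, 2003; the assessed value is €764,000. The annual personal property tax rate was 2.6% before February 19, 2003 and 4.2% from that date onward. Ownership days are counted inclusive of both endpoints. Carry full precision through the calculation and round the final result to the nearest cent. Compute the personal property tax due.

€12,759.85

February 1 – February 18, 2003: 18 days at 2.6% → €764,000 × 2.6% × 18/365 = €979.5945
February 19 – July 2, 2003: 134 days at 4.2% → €764,000 × 4.2% × 134/365 = €11,780.2521
Total = €12,759.8466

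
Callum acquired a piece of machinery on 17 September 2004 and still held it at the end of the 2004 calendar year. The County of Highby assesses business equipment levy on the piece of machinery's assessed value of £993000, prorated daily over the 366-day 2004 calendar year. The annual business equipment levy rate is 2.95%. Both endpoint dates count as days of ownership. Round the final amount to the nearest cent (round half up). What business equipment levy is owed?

Days held (17 September – 31 December 2004): 106 out of 366
Tax = £993000 × 2.95% × 106/366 = £8483.9098

£8483.91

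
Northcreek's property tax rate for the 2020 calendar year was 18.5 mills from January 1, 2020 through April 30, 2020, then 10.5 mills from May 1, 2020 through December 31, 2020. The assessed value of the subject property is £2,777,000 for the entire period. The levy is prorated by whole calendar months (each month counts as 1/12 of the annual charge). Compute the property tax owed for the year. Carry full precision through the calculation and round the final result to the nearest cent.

£36,563.83

January 1 – April 30, 2020: 4 months at 18.5 mills → £2,777,000 × 1.85% × 4/12 = £17,124.8333
May 1 – December 31, 2020: 8 months at 10.5 mills → £2,777,000 × 1.05% × 8/12 = £19,439.0000
Total = £36,563.8333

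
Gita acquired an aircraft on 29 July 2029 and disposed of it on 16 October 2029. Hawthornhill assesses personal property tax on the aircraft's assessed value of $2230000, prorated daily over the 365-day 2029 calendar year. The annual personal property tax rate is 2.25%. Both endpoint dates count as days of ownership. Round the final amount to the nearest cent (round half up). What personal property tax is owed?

$10997.26

Days held (29 July – 16 October 2029): 80 out of 365
Tax = $2230000 × 2.25% × 80/365 = $10997.2603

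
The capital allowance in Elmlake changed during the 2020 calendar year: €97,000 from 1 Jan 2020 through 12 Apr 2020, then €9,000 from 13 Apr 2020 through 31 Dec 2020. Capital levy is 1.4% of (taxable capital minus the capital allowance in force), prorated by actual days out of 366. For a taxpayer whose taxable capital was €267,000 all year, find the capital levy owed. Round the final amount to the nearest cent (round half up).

€3,265.29

1 Jan – 12 Apr 2020: 103 days, exemption €97,000 → (€267,000 − €97,000) × 1.4% × 103/366 = €669.7814
13 Apr – 31 Dec 2020: 263 days, exemption €9,000 → (€267,000 − €9,000) × 1.4% × 263/366 = €2,595.5082
Total = €3,265.2896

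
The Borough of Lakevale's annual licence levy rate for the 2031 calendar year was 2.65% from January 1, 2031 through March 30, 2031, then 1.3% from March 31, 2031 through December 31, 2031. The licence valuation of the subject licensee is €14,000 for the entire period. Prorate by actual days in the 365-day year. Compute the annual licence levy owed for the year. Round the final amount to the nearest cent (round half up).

January 1 – March 30, 2031: 89 days at 2.65% → €14,000 × 2.65% × 89/365 = €90.4630
March 31 – December 31, 2031: 276 days at 1.3% → €14,000 × 1.3% × 276/365 = €137.6219
Total = €228.0849

€228.08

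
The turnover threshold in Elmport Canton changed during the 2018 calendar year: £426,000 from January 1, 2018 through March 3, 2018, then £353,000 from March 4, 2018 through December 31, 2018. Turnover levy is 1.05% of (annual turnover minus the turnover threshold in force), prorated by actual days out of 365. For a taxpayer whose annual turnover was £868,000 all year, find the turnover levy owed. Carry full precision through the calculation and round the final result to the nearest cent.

£5,277.30

January 1 – March 3, 2018: 62 days, exemption £426,000 → (£868,000 − £426,000) × 1.05% × 62/365 = £788.3342
March 4 – December 31, 2018: 303 days, exemption £353,000 → (£868,000 − £353,000) × 1.05% × 303/365 = £4,488.9658
Total = £5,277.3000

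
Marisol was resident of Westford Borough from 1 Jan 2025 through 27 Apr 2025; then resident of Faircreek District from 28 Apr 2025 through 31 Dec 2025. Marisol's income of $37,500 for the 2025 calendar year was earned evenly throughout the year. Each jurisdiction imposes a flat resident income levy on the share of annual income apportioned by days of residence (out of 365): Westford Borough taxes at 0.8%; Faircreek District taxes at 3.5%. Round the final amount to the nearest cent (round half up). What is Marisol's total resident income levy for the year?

Westford Borough, 1 Jan – 27 Apr 2025: 117 days → $37,500 × 0.8% × 117/365 = $96.1644
Faircreek District, 28 Apr – 31 Dec 2025: 248 days → $37,500 × 3.5% × 248/365 = $891.7808
Total = $987.9452

$987.95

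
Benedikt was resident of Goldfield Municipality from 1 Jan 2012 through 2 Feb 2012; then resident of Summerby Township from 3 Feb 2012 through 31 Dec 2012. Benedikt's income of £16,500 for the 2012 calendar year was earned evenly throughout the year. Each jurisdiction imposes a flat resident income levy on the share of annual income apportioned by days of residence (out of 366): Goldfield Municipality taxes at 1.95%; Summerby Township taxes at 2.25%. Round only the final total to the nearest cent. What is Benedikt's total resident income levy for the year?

Goldfield Municipality, 1 Jan – 2 Feb 2012: 33 days → £16,500 × 1.95% × 33/366 = £29.0102
Summerby Township, 3 Feb – 31 Dec 2012: 333 days → £16,500 × 2.25% × 333/366 = £337.7766
Total = £366.7869

£366.79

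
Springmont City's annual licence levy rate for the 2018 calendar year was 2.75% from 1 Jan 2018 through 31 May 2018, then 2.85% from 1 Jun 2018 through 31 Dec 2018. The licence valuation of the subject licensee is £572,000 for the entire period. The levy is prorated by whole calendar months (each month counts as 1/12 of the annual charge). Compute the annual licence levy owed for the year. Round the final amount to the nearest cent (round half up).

£16,063.67

1 Jan – 31 May 2018: 5 months at 2.75% → £572,000 × 2.75% × 5/12 = £6,554.1667
1 Jun – 31 Dec 2018: 7 months at 2.85% → £572,000 × 2.85% × 7/12 = £9,509.5000
Total = £16,063.6667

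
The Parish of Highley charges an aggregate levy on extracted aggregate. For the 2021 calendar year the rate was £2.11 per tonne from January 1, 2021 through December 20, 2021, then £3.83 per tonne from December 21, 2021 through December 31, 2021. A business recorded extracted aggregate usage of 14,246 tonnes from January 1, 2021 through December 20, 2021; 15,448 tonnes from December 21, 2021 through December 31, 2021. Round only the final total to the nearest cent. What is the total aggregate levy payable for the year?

£89,224.90

January 1 – December 20, 2021: 14,246 tonnes at £2.11/tonne → £30,059.06
December 21 – December 31, 2021: 15,448 tonnes at £3.83/tonne → £59,165.84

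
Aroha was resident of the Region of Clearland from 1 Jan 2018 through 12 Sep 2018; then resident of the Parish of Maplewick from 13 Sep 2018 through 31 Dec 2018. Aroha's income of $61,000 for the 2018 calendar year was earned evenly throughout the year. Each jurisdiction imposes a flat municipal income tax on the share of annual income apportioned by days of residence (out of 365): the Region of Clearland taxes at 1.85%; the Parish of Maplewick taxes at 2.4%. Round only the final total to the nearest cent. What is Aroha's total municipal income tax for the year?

The Region of Clearland, 1 Jan – 12 Sep 2018: 255 days → $61,000 × 1.85% × 255/365 = $788.4041
The Parish of Maplewick, 13 Sep – 31 Dec 2018: 110 days → $61,000 × 2.4% × 110/365 = $441.2055
Total = $1,229.6096

$1,229.61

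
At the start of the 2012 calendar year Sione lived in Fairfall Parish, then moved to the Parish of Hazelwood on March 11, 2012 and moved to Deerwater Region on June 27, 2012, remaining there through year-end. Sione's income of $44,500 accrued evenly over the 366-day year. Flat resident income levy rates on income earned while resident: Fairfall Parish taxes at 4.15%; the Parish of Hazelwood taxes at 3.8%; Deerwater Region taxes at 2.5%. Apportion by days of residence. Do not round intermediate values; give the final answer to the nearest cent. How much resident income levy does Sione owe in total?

Fairfall Parish, January 1 – March 10, 2012: 70 days → $44,500 × 4.15% × 70/366 = $353.2036
The Parish of Hazelwood, March 11 – June 26, 2012: 108 days → $44,500 × 3.8% × 108/366 = $498.9836
Deerwater Region, June 27 – December 31, 2012: 188 days → $44,500 × 2.5% × 188/366 = $571.4481
Total = $1,423.6352

$1,423.64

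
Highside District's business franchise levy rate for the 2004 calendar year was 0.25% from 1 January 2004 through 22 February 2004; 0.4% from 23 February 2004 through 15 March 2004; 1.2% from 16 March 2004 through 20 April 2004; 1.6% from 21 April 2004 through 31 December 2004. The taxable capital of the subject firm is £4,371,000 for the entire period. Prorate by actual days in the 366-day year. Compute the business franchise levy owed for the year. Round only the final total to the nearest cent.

£56,518.46

1 January – 22 February 2004: 53 days at 0.25% → £4,371,000 × 0.25% × 53/366 = £1,582.3975
23 February – 15 March 2004: 22 days at 0.4% → £4,371,000 × 0.4% × 22/366 = £1,050.9508
16 March – 20 April 2004: 36 days at 1.2% → £4,371,000 × 1.2% × 36/366 = £5,159.2131
21 April – 31 December 2004: 255 days at 1.6% → £4,371,000 × 1.6% × 255/366 = £48,725.9016
Total = £56,518.4631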